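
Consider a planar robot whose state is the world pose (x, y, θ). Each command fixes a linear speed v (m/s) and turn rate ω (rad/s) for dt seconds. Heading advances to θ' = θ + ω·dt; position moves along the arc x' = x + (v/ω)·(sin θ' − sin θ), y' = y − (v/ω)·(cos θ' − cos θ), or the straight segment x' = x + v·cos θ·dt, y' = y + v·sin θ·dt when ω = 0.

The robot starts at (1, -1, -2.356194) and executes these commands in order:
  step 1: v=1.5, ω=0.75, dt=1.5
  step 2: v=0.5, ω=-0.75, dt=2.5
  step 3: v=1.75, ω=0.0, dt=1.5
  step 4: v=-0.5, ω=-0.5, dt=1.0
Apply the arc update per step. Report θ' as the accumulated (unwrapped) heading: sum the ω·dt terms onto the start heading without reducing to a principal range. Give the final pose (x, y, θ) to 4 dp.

(-2.2165, -4.1670, -3.6062)

step 1: θ'=-1.2312 (R=2.0000) → pose (0.5284, -3.0804, -1.2312)
step 2: θ'=-3.1062 (R=-0.6667) → pose (-0.0766, -3.9688, -3.1062)
step 3: θ'=-3.1062 (straight) → pose (-2.6999, -4.0617, -3.1062)
step 4: θ'=-3.6062 (R=1.0000) → pose (-2.2165, -4.1670, -3.6062)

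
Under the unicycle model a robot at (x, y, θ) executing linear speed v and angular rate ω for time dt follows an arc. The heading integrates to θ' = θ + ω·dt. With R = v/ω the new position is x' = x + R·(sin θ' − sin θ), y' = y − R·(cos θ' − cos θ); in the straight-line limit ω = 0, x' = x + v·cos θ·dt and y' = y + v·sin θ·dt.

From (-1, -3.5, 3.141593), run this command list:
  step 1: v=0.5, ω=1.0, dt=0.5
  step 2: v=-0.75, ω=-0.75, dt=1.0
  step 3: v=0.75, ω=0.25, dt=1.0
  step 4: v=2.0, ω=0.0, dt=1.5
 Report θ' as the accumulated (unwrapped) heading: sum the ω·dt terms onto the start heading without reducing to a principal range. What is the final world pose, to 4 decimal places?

(-4.2551, -3.3766, 3.1416)

step 1: θ'=3.6416 (R=0.5000) → pose (-1.2397, -3.5612, 3.6416)
step 2: θ'=2.8916 (R=1.0000) → pose (-0.5129, -3.4699, 2.8916)
step 3: θ'=3.1416 (R=3.0000) → pose (-1.2551, -3.3766, 3.1416)
step 4: θ'=3.1416 (straight) → pose (-4.2551, -3.3766, 3.1416)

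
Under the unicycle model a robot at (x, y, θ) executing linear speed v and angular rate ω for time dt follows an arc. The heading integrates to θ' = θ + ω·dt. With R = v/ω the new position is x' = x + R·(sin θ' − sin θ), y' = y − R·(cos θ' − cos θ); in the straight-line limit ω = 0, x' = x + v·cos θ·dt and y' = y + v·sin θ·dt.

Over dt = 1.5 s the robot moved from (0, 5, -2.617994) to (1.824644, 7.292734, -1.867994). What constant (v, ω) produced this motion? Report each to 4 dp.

v = -2.0000, ω = 0.5000

Δθ = -1.867994 − -2.617994 = 0.750000
ω = Δθ/dt = 0.750000/1.5 = 0.5000
R = −Δy/(cos θ' − cos θ) = -4.0000
v = R·ω = -4.0000·0.5000 = -2.0000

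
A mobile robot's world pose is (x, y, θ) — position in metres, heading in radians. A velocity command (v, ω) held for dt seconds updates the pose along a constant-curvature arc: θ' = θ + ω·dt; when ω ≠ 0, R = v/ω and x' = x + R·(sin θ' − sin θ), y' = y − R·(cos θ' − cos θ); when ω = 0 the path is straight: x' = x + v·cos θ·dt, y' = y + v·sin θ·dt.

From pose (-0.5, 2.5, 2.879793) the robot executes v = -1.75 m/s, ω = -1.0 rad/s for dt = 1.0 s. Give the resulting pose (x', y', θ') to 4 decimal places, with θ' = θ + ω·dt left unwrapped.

(0.7142, 1.3418, 1.8798)

θ' = 2.8798 + -1.0·1.0 = 1.8798
R = v/ω = -1.75/-1.0 = 1.7500
x' = -0.5 + 1.7500·(sin 1.8798 − sin 2.8798) = 0.7142
y' = 2.5 − 1.7500·(cos 1.8798 − cos 2.8798) = 1.3418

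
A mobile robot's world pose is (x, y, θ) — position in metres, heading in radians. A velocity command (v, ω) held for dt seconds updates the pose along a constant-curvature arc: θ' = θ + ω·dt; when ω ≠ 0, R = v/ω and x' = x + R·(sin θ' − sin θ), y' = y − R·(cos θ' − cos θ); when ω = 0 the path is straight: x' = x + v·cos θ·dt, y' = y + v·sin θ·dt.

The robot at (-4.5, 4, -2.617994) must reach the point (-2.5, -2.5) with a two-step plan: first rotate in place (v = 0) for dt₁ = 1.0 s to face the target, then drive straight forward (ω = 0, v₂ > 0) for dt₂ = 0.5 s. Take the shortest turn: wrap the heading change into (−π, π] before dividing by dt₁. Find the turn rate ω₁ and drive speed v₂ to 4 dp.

heading to target = atan2(-2.5−4, -2.5−-4.5) = -1.2723
Δθ = wrap(-1.2723 − -2.6180) = 1.3457; ω₁ = Δθ/dt₁ = 1.3457
distance = √((-2.5−-4.5)² + (-2.5−4)²) = 6.8007; v₂ = distance/dt₂ = 13.6015

ω₁ = 1.3457, v₂ = 13.6015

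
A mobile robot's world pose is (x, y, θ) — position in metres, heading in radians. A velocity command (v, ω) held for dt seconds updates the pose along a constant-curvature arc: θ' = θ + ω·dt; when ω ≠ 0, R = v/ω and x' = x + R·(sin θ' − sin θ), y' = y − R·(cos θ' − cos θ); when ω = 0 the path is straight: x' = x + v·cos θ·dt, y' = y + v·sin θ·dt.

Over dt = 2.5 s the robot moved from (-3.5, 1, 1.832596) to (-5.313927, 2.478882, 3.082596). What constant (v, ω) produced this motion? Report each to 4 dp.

v = 1.0000, ω = 0.5000

Δθ = 3.082596 − 1.832596 = 1.250000
ω = Δθ/dt = 1.250000/2.5 = 0.5000
R = Δx/(sin θ' − sin θ) = 2.0000
v = R·ω = 2.0000·0.5000 = 1.0000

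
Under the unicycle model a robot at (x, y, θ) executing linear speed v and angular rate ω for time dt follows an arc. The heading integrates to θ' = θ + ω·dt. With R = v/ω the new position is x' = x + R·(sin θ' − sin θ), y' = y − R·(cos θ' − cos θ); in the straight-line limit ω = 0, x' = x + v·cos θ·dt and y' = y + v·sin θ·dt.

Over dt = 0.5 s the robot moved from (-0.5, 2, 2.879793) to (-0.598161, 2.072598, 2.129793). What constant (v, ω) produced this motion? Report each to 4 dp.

v = 0.2500, ω = -1.5000

Δθ = 2.129793 − 2.879793 = -0.750000
ω = Δθ/dt = -0.750000/0.5 = -1.5000
R = Δx/(sin θ' − sin θ) = -0.1667
v = R·ω = -0.1667·-1.5000 = 0.2500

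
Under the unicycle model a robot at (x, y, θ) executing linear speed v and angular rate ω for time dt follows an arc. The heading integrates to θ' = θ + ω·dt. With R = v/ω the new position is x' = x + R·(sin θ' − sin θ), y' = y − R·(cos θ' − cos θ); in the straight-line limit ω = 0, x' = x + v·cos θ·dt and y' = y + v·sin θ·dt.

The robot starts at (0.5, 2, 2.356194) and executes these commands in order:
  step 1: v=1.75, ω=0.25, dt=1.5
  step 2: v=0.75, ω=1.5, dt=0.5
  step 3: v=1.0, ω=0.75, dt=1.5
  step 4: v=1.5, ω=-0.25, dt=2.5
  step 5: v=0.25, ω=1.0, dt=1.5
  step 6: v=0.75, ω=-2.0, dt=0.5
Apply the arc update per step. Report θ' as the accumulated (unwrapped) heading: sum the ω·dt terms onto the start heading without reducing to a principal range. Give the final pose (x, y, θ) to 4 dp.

step 1: θ'=2.7312 (R=7.0000) → pose (-1.6569, 3.4690, 2.7312)
step 2: θ'=3.4812 (R=0.5000) → pose (-2.0230, 3.4820, 3.4812)
step 3: θ'=4.6062 (R=1.3333) → pose (-2.9046, 2.3661, 4.6062)
step 4: θ'=3.9812 (R=-6.0000) → pose (-4.4046, -1.0045, 3.9812)
step 5: θ'=5.4812 (R=0.2500) → pose (-4.3982, -1.3452, 5.4812)
step 6: θ'=4.4812 (R=-0.3750) → pose (-4.3027, -1.6919, 4.4812)

(-4.3027, -1.6919, 4.4812)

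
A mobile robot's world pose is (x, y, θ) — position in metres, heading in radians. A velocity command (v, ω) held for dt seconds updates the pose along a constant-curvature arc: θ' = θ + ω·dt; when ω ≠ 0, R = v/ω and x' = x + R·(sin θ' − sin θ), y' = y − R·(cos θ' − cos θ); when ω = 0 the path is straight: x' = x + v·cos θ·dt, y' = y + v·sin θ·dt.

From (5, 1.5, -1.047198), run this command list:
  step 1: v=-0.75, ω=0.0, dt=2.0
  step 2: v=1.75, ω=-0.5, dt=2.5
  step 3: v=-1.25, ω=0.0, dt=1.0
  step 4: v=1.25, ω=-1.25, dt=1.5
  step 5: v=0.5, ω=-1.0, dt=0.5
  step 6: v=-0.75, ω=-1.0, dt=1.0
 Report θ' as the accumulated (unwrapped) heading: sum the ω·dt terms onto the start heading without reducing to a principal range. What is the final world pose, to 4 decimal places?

step 1: θ'=-1.0472 (straight) → pose (4.2500, 2.7990, -1.0472)
step 2: θ'=-2.2972 (R=-3.5000) → pose (3.8354, -1.2756, -2.2972)
step 3: θ'=-2.2972 (straight) → pose (4.6656, -0.3411, -2.2972)
step 4: θ'=-4.1722 (R=-1.0000) → pose (3.0605, -0.1913, -4.1722)
step 5: θ'=-4.6722 (R=-0.5000) → pose (2.9897, 0.0458, -4.6722)
step 6: θ'=-5.6722 (R=0.7500) → pose (2.6705, -0.5986, -5.6722)

(2.6705, -0.5986, -5.6722)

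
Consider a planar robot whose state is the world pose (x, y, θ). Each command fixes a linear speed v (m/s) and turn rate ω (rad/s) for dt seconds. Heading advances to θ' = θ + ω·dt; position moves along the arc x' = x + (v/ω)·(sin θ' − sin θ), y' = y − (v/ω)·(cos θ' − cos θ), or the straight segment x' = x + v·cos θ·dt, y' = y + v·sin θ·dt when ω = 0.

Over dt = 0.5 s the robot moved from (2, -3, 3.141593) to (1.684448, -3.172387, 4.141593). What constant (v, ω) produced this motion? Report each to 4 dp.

v = 0.7500, ω = 2.0000

Δθ = 4.141593 − 3.141593 = 1.000000
ω = Δθ/dt = 1.000000/0.5 = 2.0000
R = Δx/(sin θ' − sin θ) = 0.3750
v = R·ω = 0.3750·2.0000 = 0.7500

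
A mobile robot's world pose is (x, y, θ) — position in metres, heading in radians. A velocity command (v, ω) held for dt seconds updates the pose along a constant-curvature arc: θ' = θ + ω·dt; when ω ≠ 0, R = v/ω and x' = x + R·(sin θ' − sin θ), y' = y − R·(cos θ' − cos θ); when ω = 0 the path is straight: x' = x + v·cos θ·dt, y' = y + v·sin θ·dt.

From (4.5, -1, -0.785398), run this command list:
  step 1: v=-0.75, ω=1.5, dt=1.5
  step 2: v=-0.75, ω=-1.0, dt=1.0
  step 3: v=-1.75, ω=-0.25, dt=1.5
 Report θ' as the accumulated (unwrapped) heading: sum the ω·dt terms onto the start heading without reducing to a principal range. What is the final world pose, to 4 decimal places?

(0.7294, -2.6055, 0.0896)

step 1: θ'=1.4646 (R=-0.5000) → pose (3.6493, -1.3006, 1.4646)
step 2: θ'=0.4646 (R=0.7500) → pose (3.2395, -1.8916, 0.4646)
step 3: θ'=0.0896 (R=7.0000) → pose (0.7294, -2.6055, 0.0896)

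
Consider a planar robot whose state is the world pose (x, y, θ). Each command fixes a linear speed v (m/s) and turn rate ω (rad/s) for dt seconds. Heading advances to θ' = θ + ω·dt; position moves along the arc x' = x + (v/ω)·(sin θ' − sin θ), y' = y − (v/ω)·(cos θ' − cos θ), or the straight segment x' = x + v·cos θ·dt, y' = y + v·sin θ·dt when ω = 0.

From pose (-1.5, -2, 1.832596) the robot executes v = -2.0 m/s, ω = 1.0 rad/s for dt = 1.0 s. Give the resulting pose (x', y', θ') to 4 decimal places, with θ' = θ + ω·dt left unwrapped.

θ' = 1.8326 + 1.0·1.0 = 2.8326
R = v/ω = -2.0/1.0 = -2.0000
x' = -1.5 + -2.0000·(sin 2.8326 − sin 1.8326) = -0.1764
y' = -2 − -2.0000·(cos 2.8326 − cos 1.8326) = -3.3876

(-0.1764, -3.3876, 2.8326)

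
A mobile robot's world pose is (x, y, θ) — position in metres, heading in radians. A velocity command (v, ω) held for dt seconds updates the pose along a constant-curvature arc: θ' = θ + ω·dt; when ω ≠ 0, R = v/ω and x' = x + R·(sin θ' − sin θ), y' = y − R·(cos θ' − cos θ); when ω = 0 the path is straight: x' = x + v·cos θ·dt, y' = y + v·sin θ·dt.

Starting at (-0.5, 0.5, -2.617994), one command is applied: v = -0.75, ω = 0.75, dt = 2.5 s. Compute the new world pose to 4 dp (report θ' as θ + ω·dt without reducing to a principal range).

(-0.3235, 2.1025, -0.7430)

θ' = -2.6180 + 0.75·2.5 = -0.7430
R = v/ω = -0.75/0.75 = -1.0000
x' = -0.5 + -1.0000·(sin -0.7430 − sin -2.6180) = -0.3235
y' = 0.5 − -1.0000·(cos -0.7430 − cos -2.6180) = 2.1025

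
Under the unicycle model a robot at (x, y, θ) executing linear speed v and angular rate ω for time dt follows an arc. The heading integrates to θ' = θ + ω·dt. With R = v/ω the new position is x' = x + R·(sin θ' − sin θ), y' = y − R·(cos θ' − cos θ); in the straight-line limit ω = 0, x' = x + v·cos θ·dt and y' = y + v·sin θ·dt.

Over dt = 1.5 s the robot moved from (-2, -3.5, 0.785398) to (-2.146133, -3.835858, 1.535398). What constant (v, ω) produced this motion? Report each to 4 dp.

Δθ = 1.535398 − 0.785398 = 0.750000
ω = Δθ/dt = 0.750000/1.5 = 0.5000
R = −Δy/(cos θ' − cos θ) = -0.5000
v = R·ω = -0.5000·0.5000 = -0.2500

v = -0.2500, ω = 0.5000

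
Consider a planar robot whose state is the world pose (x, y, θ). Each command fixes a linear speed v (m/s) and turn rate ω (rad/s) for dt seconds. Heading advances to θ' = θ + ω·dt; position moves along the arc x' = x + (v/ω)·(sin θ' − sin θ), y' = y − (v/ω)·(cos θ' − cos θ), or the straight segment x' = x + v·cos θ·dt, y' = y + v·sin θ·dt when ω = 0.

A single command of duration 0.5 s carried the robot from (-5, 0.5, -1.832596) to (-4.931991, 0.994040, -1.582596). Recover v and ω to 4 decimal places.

Δθ = -1.582596 − -1.832596 = 0.250000
ω = Δθ/dt = 0.250000/0.5 = 0.5000
R = −Δy/(cos θ' − cos θ) = -2.0000
v = R·ω = -2.0000·0.5000 = -1.0000

v = -1.0000, ω = 0.5000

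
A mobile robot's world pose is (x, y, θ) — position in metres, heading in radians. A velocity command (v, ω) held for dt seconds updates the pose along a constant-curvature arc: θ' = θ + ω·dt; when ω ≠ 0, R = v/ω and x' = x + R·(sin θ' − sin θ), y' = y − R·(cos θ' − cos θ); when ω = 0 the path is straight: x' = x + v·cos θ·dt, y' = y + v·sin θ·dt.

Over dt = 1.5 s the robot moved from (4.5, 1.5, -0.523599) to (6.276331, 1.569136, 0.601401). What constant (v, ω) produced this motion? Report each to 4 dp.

Δθ = 0.601401 − -0.523599 = 1.125000
ω = Δθ/dt = 1.125000/1.5 = 0.7500
R = Δx/(sin θ' − sin θ) = 1.6667
v = R·ω = 1.6667·0.7500 = 1.2500

v = 1.2500, ω = 0.7500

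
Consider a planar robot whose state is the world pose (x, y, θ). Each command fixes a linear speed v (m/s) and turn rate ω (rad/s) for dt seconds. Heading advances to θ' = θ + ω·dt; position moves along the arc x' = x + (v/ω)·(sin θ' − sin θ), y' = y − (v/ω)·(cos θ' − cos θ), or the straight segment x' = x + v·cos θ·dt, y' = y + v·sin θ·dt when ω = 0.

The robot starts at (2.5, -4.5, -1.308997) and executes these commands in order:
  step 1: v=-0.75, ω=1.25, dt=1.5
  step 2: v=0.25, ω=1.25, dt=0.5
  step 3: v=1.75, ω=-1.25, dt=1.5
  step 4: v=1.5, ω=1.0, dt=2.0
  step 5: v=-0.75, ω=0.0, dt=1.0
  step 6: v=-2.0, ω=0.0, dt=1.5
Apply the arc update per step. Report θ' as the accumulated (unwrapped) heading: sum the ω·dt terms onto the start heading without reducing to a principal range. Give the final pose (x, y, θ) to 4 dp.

(5.3163, -6.3326, 1.3160)

step 1: θ'=0.5660 (R=-0.6000) → pose (1.5987, -4.1489, 0.5660)
step 2: θ'=1.1910 (R=0.2000) → pose (1.6772, -4.0542, 1.1910)
step 3: θ'=-0.6840 (R=-1.4000) → pose (3.8621, -3.4881, -0.6840)
step 4: θ'=1.3160 (R=1.5000) → pose (6.2615, -2.7036, 1.3160)
step 5: θ'=1.3160 (straight) → pose (6.0725, -3.4294, 1.3160)
step 6: θ'=1.3160 (straight) → pose (5.3163, -6.3326, 1.3160)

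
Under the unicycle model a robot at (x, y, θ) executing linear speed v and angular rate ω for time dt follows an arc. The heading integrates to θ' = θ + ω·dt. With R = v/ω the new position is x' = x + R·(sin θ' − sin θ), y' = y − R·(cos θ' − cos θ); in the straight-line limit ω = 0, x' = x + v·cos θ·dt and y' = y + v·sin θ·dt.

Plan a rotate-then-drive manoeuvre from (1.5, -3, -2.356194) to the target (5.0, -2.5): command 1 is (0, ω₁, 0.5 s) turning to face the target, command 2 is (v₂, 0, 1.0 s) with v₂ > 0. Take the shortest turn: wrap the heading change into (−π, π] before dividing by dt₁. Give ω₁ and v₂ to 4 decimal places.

ω₁ = 4.9962, v₂ = 3.5355

heading to target = atan2(-2.5−-3, 5−1.5) = 0.1419
Δθ = wrap(0.1419 − -2.3562) = 2.4981; ω₁ = Δθ/dt₁ = 4.9962
distance = √((5−1.5)² + (-2.5−-3)²) = 3.5355; v₂ = distance/dt₂ = 3.5355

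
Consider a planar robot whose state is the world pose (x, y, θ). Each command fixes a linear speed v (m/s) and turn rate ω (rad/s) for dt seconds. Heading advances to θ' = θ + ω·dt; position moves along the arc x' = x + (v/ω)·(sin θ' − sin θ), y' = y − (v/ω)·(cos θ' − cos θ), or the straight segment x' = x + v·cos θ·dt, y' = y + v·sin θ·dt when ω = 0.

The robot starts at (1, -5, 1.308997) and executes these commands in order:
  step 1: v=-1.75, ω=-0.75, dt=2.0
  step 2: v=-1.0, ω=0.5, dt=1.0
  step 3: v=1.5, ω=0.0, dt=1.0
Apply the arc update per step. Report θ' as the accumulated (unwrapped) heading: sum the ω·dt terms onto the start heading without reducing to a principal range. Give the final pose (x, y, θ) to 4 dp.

(-1.2557, -6.2892, 0.3090)

step 1: θ'=-0.1910 (R=2.3333) → pose (-1.6968, -6.6870, -0.1910)
step 2: θ'=0.3090 (R=-2.0000) → pose (-2.6847, -6.7453, 0.3090)
step 3: θ'=0.3090 (straight) → pose (-1.2557, -6.2892, 0.3090)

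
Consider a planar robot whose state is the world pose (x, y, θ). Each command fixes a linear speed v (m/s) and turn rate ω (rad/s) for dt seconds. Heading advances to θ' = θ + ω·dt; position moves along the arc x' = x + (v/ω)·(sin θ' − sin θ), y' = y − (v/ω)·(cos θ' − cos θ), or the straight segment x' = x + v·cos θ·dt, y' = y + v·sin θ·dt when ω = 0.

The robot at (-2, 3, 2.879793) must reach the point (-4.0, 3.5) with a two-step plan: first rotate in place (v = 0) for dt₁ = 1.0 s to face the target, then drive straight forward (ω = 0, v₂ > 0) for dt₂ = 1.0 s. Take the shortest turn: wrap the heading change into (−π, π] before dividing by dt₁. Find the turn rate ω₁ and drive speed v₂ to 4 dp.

heading to target = atan2(3.5−3, -4−-2) = 2.8966
Δθ = wrap(2.8966 − 2.8798) = 0.0168; ω₁ = Δθ/dt₁ = 0.0168
distance = √((-4−-2)² + (3.5−3)²) = 2.0616; v₂ = distance/dt₂ = 2.0616

ω₁ = 0.0168, v₂ = 2.0616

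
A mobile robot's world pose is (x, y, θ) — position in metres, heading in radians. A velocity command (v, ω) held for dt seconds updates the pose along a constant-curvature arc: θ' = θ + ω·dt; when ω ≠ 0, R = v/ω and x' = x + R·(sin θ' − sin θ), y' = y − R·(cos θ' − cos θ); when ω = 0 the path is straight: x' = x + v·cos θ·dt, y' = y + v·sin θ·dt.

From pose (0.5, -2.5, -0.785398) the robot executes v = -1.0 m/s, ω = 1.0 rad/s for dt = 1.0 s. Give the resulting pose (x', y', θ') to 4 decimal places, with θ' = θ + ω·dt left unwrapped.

θ' = -0.7854 + 1.0·1.0 = 0.2146
R = v/ω = -1.0/1.0 = -1.0000
x' = 0.5 + -1.0000·(sin 0.2146 − sin -0.7854) = -0.4201
y' = -2.5 − -1.0000·(cos 0.2146 − cos -0.7854) = -2.2300

(-0.4201, -2.2300, 0.2146)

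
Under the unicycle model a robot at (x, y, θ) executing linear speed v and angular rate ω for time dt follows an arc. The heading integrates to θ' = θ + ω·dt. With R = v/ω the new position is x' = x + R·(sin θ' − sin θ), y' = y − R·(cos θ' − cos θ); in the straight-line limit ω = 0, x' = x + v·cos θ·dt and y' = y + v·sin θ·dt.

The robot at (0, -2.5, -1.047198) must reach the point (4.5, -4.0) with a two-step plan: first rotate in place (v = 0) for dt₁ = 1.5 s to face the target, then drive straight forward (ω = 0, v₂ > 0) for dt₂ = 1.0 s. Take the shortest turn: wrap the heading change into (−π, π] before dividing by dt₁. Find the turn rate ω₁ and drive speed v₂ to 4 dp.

ω₁ = 0.4836, v₂ = 4.7434

heading to target = atan2(-4−-2.5, 4.5−0) = -0.3218
Δθ = wrap(-0.3218 − -1.0472) = 0.7254; ω₁ = Δθ/dt₁ = 0.4836
distance = √((4.5−0)² + (-4−-2.5)²) = 4.7434; v₂ = distance/dt₂ = 4.7434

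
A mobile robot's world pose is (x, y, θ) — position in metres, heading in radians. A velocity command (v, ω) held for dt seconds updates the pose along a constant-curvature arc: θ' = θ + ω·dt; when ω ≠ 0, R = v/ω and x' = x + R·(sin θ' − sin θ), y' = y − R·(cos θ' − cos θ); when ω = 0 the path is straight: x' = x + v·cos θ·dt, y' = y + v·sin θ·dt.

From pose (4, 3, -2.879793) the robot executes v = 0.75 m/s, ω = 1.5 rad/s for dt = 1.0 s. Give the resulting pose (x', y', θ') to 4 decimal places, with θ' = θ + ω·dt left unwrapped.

θ' = -2.8798 + 1.5·1.0 = -1.3798
R = v/ω = 0.75/1.5 = 0.5000
x' = 4 + 0.5000·(sin -1.3798 − sin -2.8798) = 3.6385
y' = 3 − 0.5000·(cos -1.3798 − cos -2.8798) = 2.4221

(3.6385, 2.4221, -1.3798)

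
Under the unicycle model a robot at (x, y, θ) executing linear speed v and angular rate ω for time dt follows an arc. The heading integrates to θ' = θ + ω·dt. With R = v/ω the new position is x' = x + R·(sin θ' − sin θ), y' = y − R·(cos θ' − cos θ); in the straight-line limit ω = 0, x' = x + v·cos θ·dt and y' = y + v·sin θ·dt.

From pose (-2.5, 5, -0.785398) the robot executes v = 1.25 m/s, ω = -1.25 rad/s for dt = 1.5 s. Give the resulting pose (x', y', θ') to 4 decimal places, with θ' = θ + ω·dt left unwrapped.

θ' = -0.7854 + -1.25·1.5 = -2.6604
R = v/ω = 1.25/-1.25 = -1.0000
x' = -2.5 + -1.0000·(sin -2.6604 − sin -0.7854) = -2.7443
y' = 5 − -1.0000·(cos -2.6604 − cos -0.7854) = 3.4065

(-2.7443, 3.4065, -2.6604)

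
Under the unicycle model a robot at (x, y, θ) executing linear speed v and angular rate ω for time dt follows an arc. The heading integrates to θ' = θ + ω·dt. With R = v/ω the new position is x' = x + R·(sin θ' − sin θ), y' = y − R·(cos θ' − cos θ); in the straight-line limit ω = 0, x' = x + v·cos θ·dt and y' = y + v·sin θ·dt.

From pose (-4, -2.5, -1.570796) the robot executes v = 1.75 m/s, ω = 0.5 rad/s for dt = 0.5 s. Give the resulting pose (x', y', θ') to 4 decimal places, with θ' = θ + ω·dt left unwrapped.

θ' = -1.5708 + 0.5·0.5 = -1.3208
R = v/ω = 1.75/0.5 = 3.5000
x' = -4 + 3.5000·(sin -1.3208 − sin -1.5708) = -3.8912
y' = -2.5 − 3.5000·(cos -1.3208 − cos -1.5708) = -3.3659

(-3.8912, -3.3659, -1.3208)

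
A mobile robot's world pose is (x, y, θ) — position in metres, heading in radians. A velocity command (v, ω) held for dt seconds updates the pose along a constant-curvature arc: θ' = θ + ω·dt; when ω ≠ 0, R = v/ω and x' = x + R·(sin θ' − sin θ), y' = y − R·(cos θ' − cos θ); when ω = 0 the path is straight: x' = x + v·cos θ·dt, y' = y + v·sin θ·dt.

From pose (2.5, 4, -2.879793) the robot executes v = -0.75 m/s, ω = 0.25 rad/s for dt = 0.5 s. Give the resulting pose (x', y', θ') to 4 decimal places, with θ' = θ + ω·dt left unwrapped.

θ' = -2.8798 + 0.25·0.5 = -2.7548
R = v/ω = -0.75/0.25 = -3.0000
x' = 2.5 + -3.0000·(sin -2.7548 − sin -2.8798) = 2.8552
y' = 4 − -3.0000·(cos -2.7548 − cos -2.8798) = 4.1194

(2.8552, 4.1194, -2.7548)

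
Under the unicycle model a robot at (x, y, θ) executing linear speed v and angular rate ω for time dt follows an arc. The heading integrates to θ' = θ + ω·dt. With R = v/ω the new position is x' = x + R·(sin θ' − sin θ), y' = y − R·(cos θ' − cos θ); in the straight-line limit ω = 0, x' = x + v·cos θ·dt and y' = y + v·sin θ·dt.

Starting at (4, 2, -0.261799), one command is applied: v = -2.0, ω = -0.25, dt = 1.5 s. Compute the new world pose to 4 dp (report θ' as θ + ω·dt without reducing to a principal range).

(1.3136, 3.2954, -0.6368)

θ' = -0.2618 + -0.25·1.5 = -0.6368
R = v/ω = -2.0/-0.25 = 8.0000
x' = 4 + 8.0000·(sin -0.6368 − sin -0.2618) = 1.3136
y' = 2 − 8.0000·(cos -0.6368 − cos -0.2618) = 3.2954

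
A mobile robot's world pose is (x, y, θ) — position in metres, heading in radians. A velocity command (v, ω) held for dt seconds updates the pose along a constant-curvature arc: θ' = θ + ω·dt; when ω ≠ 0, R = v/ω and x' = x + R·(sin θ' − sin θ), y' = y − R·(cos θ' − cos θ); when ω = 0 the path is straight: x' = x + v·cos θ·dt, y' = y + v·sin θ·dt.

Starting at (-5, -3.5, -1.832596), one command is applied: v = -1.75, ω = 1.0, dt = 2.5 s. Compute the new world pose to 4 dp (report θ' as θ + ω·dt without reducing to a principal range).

θ' = -1.8326 + 1.0·2.5 = 0.6674
R = v/ω = -1.75/1.0 = -1.7500
x' = -5 + -1.7500·(sin 0.6674 − sin -1.8326) = -7.7735
y' = -3.5 − -1.7500·(cos 0.6674 − cos -1.8326) = -1.6726

(-7.7735, -1.6726, 0.6674)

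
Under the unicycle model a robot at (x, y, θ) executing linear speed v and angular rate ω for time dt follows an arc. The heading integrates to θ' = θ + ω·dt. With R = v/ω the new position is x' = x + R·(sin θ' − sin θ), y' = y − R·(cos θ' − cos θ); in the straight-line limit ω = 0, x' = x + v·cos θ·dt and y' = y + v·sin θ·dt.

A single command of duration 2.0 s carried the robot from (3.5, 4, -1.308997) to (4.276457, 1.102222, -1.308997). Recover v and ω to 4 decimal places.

Δθ = -1.308997 − -1.308997 = 0.000000
ω = Δθ/dt = 0.000000/2.0 = 0.0000
ω = 0 → v = (Δx·cos θ + Δy·sin θ)/dt = 1.5000

v = 1.5000, ω = 0.0000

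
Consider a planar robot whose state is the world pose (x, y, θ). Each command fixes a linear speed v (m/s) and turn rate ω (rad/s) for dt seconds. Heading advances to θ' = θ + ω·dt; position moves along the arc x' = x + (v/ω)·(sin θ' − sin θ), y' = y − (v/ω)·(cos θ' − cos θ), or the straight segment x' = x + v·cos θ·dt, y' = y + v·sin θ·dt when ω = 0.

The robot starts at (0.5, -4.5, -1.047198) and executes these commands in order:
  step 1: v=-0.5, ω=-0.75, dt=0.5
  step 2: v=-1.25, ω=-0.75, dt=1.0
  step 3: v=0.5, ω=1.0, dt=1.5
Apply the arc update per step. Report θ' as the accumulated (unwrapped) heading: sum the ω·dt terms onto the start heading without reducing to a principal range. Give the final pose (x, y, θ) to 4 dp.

(0.7930, -3.7497, -0.6722)

step 1: θ'=-1.4222 (R=0.6667) → pose (0.4180, -4.2654, -1.4222)
step 2: θ'=-2.1722 (R=1.6667) → pose (0.6921, -3.0756, -2.1722)
step 3: θ'=-0.6722 (R=0.5000) → pose (0.7930, -3.7497, -0.6722)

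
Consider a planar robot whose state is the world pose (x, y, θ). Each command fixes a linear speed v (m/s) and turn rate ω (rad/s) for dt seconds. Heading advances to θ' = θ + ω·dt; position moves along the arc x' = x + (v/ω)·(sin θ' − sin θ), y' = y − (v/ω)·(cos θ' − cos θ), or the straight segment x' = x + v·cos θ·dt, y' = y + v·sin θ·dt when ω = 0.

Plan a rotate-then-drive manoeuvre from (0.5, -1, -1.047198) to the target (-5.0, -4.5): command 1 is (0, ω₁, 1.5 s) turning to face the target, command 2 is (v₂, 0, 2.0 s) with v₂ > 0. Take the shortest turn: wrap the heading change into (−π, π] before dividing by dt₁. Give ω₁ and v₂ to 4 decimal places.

heading to target = atan2(-4.5−-1, -5−0.5) = -2.5749
Δθ = wrap(-2.5749 − -1.0472) = -1.5277; ω₁ = Δθ/dt₁ = -1.0184
distance = √((-5−0.5)² + (-4.5−-1)²) = 6.5192; v₂ = distance/dt₂ = 3.2596

ω₁ = -1.0184, v₂ = 3.2596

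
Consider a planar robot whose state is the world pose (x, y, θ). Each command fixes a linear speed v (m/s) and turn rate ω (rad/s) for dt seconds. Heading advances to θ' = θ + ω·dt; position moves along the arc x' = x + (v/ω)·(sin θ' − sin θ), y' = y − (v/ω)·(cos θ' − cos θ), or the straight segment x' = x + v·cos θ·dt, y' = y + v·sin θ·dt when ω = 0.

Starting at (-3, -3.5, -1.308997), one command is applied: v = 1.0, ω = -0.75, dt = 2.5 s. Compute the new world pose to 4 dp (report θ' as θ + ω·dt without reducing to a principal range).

θ' = -1.3090 + -0.75·2.5 = -3.1840
R = v/ω = 1.0/-0.75 = -1.3333
x' = -3 + -1.3333·(sin -3.1840 − sin -1.3090) = -4.3444
y' = -3.5 − -1.3333·(cos -3.1840 − cos -1.3090) = -5.1772

(-4.3444, -5.1772, -3.1840)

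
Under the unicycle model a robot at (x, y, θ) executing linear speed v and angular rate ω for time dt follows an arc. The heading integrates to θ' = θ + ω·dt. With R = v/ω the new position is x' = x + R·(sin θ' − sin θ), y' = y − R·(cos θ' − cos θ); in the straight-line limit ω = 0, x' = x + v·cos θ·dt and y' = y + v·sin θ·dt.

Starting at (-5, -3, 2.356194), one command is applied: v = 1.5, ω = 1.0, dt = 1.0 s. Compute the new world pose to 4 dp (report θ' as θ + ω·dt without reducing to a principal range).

(-6.3801, -2.5951, 3.3562)

θ' = 2.3562 + 1.0·1.0 = 3.3562
R = v/ω = 1.5/1.0 = 1.5000
x' = -5 + 1.5000·(sin 3.3562 − sin 2.3562) = -6.3801
y' = -3 − 1.5000·(cos 3.3562 − cos 2.3562) = -2.5951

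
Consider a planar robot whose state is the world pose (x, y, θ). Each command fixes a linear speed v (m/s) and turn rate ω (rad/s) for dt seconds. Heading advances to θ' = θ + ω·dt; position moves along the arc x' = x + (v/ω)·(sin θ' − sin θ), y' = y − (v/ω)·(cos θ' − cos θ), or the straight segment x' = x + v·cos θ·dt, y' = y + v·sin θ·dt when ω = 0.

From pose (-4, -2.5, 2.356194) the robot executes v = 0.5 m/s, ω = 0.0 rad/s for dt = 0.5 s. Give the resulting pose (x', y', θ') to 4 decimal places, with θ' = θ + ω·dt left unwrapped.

θ' = 2.3562 + 0.0·0.5 = 2.3562
ω = 0 → straight: x' = -4 + 0.5·cos(2.3562)·0.5 = -4.1768
y' = -2.5 + 0.5·sin(2.3562)·0.5 = -2.3232

(-4.1768, -2.3232, 2.3562)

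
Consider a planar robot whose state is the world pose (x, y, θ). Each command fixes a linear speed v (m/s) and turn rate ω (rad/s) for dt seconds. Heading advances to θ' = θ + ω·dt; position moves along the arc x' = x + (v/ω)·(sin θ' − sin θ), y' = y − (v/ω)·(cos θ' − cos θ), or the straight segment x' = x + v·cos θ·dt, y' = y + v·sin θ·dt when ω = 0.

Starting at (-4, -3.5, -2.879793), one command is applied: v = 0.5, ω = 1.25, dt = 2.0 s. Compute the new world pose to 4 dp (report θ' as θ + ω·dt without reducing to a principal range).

θ' = -2.8798 + 1.25·2.0 = -0.3798
R = v/ω = 0.5/1.25 = 0.4000
x' = -4 + 0.4000·(sin -0.3798 − sin -2.8798) = -4.0448
y' = -3.5 − 0.4000·(cos -0.3798 − cos -2.8798) = -4.2579

(-4.0448, -4.2579, -0.3798)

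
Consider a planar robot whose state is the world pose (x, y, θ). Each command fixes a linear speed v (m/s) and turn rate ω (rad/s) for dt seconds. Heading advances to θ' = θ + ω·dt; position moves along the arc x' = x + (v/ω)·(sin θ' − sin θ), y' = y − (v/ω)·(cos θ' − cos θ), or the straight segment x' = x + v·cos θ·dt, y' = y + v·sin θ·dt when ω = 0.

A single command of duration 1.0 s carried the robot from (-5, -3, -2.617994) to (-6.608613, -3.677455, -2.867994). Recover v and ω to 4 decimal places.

v = 1.7500, ω = -0.2500

Δθ = -2.867994 − -2.617994 = -0.250000
ω = Δθ/dt = -0.250000/1.0 = -0.2500
R = Δx/(sin θ' − sin θ) = -7.0000
v = R·ω = -7.0000·-0.2500 = 1.7500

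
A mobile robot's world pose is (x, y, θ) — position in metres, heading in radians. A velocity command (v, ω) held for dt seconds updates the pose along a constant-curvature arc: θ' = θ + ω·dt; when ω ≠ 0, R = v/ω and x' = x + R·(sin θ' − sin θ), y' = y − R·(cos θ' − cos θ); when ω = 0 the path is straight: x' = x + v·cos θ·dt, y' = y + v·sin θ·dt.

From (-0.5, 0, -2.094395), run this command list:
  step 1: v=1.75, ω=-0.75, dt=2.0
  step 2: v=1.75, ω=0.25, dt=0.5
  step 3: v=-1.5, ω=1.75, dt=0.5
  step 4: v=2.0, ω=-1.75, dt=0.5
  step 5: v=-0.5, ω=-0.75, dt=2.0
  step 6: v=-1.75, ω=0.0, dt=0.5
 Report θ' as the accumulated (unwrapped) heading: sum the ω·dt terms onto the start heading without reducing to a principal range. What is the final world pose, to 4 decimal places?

step 1: θ'=-3.5944 (R=-2.3333) → pose (-3.5415, -0.9315, -3.5944)
step 2: θ'=-3.4694 (R=7.0000) → pose (-4.3502, -0.5988, -3.4694)
step 3: θ'=-2.5944 (R=-0.8571) → pose (-3.6283, -0.5193, -2.5944)
step 4: θ'=-3.4694 (R=-1.1429) → pose (-4.5908, -0.6253, -3.4694)
step 5: θ'=-4.9694 (R=0.6667) → pose (-4.1607, -1.4260, -4.9694)
step 6: θ'=-4.9694 (straight) → pose (-4.3831, -2.2722, -4.9694)

(-4.3831, -2.2722, -4.9694)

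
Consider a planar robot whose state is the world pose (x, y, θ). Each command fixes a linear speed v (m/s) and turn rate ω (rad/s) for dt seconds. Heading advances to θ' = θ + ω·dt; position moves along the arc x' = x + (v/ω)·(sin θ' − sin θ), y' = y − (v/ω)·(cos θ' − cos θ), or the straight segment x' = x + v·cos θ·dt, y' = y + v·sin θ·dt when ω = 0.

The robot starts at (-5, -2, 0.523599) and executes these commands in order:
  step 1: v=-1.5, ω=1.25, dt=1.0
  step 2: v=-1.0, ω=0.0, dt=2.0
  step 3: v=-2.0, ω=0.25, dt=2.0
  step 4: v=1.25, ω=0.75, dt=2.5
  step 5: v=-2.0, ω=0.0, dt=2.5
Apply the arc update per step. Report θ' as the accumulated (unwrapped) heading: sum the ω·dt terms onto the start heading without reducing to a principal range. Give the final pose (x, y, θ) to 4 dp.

step 1: θ'=1.7736 (R=-1.2000) → pose (-5.5754, -3.2809, 1.7736)
step 2: θ'=1.7736 (straight) → pose (-5.1726, -5.2399, 1.7736)
step 3: θ'=2.2736 (R=-8.0000) → pose (-3.4408, -8.7995, 2.2736)
step 4: θ'=4.1486 (R=1.6667) → pose (-6.1212, -8.9861, 4.1486)
step 5: θ'=4.1486 (straight) → pose (-3.4493, -4.7599, 4.1486)

(-3.4493, -4.7599, 4.1486)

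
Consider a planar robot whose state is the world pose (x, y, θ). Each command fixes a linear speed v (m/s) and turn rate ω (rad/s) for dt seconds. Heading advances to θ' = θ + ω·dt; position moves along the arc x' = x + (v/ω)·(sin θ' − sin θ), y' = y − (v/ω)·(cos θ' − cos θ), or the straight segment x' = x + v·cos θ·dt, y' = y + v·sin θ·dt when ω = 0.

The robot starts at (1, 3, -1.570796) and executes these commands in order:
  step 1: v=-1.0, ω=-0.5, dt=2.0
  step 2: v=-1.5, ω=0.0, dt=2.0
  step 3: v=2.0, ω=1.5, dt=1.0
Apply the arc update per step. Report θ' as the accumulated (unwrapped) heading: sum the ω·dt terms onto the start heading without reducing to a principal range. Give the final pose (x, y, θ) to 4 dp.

(3.9941, 4.5427, -1.0708)

step 1: θ'=-2.5708 (R=2.0000) → pose (1.9194, 4.6829, -2.5708)
step 2: θ'=-2.5708 (straight) → pose (4.4438, 6.3039, -2.5708)
step 3: θ'=-1.0708 (R=1.3333) → pose (3.9941, 4.5427, -1.0708)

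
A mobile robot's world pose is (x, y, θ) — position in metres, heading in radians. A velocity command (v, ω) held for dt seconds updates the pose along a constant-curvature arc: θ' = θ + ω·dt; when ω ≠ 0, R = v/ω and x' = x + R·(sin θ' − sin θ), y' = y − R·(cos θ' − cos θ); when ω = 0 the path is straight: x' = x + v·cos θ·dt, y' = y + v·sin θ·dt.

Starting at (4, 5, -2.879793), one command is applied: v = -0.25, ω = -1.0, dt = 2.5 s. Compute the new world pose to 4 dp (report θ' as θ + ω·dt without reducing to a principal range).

(4.2611, 4.6038, -5.3798)

θ' = -2.8798 + -1.0·2.5 = -5.3798
R = v/ω = -0.25/-1.0 = 0.2500
x' = 4 + 0.2500·(sin -5.3798 − sin -2.8798) = 4.2611
y' = 5 − 0.2500·(cos -5.3798 − cos -2.8798) = 4.6038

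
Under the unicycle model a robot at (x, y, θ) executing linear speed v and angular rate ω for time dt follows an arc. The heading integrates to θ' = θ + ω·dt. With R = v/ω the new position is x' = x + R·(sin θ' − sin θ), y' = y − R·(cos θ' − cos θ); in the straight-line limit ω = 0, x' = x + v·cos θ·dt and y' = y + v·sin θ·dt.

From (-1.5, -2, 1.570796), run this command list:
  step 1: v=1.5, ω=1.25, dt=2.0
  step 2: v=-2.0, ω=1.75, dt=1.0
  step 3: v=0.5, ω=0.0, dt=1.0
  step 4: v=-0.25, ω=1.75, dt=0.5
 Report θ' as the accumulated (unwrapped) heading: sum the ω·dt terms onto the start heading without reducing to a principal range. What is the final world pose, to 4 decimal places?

(-3.7407, 0.2049, 6.6958)

step 1: θ'=4.0708 (R=1.2000) → pose (-3.6614, -1.2818, 4.0708)
step 2: θ'=5.8208 (R=-1.1429) → pose (-4.0671, 0.4250, 5.8208)
step 3: θ'=5.8208 (straight) → pose (-3.6197, 0.2019, 5.8208)
step 4: θ'=6.6958 (R=-0.1429) → pose (-3.7407, 0.2049, 6.6958)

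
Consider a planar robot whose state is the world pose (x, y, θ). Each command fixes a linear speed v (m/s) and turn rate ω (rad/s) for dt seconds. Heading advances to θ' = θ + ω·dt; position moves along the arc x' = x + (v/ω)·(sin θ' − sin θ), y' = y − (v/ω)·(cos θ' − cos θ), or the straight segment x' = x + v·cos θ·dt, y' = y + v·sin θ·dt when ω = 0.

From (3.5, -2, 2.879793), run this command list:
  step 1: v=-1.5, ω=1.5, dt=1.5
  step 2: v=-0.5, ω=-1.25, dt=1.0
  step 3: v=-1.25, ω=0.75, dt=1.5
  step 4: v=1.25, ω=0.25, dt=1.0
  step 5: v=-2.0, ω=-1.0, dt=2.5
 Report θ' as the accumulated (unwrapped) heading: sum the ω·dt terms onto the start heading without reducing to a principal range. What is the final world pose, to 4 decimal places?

(8.2166, 3.2875, 2.7548)

step 1: θ'=5.1298 (R=-1.0000) → pose (4.6730, -0.6287, 5.1298)
step 2: θ'=3.8798 (R=0.4000) → pose (4.7694, -0.1707, 3.8798)
step 3: θ'=5.0048 (R=-1.6667) → pose (5.2438, 1.5426, 5.0048)
step 4: θ'=5.2548 (R=5.0000) → pose (5.7492, 0.4029, 5.2548)
step 5: θ'=2.7548 (R=2.0000) → pose (8.2166, 3.2875, 2.7548)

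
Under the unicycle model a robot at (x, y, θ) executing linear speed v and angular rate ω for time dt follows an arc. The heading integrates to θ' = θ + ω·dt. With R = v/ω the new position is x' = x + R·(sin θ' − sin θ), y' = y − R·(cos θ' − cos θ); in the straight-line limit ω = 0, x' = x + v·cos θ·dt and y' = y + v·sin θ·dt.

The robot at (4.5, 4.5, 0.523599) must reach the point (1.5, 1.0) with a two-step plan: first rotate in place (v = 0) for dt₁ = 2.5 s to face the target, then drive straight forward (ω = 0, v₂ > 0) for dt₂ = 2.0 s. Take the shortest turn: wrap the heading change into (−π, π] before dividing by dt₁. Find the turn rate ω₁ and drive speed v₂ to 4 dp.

ω₁ = -1.1212, v₂ = 2.3049

heading to target = atan2(1−4.5, 1.5−4.5) = -2.2794
Δθ = wrap(-2.2794 − 0.5236) = -2.8030; ω₁ = Δθ/dt₁ = -1.1212
distance = √((1.5−4.5)² + (1−4.5)²) = 4.6098; v₂ = distance/dt₂ = 2.3049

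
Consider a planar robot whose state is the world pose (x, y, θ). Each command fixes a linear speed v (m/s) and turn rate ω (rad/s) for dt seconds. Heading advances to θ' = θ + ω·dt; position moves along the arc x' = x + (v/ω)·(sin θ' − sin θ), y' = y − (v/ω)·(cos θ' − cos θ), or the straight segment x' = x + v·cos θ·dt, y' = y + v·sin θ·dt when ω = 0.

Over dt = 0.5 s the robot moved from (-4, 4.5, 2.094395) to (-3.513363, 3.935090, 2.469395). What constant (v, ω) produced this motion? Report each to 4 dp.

Δθ = 2.469395 − 2.094395 = 0.375000
ω = Δθ/dt = 0.375000/0.5 = 0.7500
R = −Δy/(cos θ' − cos θ) = -2.0000
v = R·ω = -2.0000·0.7500 = -1.5000

v = -1.5000, ω = 0.7500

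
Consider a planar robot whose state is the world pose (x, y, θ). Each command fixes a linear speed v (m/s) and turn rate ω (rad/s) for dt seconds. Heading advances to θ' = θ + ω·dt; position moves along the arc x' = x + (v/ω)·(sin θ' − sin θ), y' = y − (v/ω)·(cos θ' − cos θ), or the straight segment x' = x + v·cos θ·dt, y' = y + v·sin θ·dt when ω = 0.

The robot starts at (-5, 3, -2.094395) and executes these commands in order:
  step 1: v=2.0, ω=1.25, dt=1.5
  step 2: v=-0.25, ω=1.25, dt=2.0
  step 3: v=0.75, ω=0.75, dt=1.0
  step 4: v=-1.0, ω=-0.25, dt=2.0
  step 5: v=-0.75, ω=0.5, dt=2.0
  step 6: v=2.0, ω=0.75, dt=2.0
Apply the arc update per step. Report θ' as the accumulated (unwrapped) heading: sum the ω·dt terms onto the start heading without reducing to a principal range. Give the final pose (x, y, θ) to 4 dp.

step 1: θ'=-0.2194 (R=1.6000) → pose (-3.9626, 0.6384, -0.2194)
step 2: θ'=2.2806 (R=-0.2000) → pose (-4.1578, 0.3128, 2.2806)
step 3: θ'=3.0306 (R=1.0000) → pose (-4.8055, 0.6550, 3.0306)
step 4: θ'=2.5306 (R=4.0000) → pose (-2.9539, -0.0441, 2.5306)
step 5: θ'=3.5306 (R=-1.5000) → pose (-1.5244, -0.2034, 3.5306)
step 6: θ'=5.0306 (R=2.6667) → pose (-3.0458, -3.5051, 5.0306)

(-3.0458, -3.5051, 5.0306)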